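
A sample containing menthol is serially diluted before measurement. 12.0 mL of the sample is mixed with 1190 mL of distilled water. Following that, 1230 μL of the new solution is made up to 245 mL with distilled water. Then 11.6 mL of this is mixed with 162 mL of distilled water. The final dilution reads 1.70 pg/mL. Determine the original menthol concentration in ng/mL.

508 ng/mL

Overall dilution factor = 100.2 × 199.2 × 14.97 = 2.99 × 10⁵.
Original = 1.70 pg/mL × 2.99 × 10⁵ = 5.08 × 10⁵ pg/mL = 508 ng/mL.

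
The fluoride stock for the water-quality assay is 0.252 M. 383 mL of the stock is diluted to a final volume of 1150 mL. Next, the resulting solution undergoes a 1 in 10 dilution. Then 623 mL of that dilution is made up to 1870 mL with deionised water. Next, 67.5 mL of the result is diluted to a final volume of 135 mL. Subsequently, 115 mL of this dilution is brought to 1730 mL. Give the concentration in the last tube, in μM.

92.9 μM

Overall dilution factor = 3.003 × 10 × 3.002 × 2 × 15.04 = 2712.
0.252 M / 2712 = 9.29 × 10⁻⁵ M = 92.9 μM.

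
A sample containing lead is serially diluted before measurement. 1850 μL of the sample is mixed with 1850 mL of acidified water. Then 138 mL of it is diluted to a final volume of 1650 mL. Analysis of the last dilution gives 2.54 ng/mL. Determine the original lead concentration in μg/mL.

Overall dilution factor = 1001 × 11.96 = 1.20 × 10⁴.
Original = 2.54 ng/mL × 1.20 × 10⁴ = 3.04 × 10⁴ ng/mL = 30.4 μg/mL.

30.4 μg/mL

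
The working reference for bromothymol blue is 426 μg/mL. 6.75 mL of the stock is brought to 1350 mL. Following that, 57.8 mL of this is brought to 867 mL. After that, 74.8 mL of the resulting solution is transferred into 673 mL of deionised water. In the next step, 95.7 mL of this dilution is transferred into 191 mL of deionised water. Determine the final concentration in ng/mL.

Overall dilution factor = 200 × 15 × 9.997 × 2.996 = 8.99 × 10⁴.
426 μg/mL / 8.99 × 10⁴ = 4.74 × 10⁻³ μg/mL = 4.74 ng/mL.

4.74 ng/mL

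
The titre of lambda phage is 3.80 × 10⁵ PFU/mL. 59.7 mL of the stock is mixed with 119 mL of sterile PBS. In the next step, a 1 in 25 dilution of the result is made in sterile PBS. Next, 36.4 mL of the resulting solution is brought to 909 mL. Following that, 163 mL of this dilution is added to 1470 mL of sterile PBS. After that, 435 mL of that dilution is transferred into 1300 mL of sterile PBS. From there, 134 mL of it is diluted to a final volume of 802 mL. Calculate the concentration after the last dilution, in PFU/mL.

Overall dilution factor = 2.993 × 25 × 24.97 × 10.02 × 3.989 × 5.985 = 4.47 × 10⁵.
3.80 × 10⁵ PFU/mL / 4.47 × 10⁵ = 0.850 PFU/mL.

0.850 PFU/mL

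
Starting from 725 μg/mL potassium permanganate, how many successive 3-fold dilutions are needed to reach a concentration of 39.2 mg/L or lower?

3

Need 3ⁿ ≥ 18.5, so n ≥ log(18.5)/log(3) = 2.66.
Minimum whole steps: n = 3.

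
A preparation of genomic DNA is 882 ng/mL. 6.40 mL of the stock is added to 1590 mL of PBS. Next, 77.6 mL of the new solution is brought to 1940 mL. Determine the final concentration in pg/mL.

Overall dilution factor = 249.4 × 25 = 6236.
882 ng/mL / 6236 = 0.141 ng/mL = 141 pg/mL.

141 pg/mL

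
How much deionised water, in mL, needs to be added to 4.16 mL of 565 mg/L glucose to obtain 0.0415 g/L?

52.5 mL

0.0415 g/L = 41.5 mg/L.
V₂ = C₁V₁/C₂ = 565 × 4.16 / 41.5 = 56.6 mL.
Diluent to add = V₂ − V₁ = 56.6 − 4.16 = 52.5 mL.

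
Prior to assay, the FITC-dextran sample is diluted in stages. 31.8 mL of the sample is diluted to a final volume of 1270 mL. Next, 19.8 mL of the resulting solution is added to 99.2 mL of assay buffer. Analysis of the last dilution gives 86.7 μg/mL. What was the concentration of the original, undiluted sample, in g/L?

Overall dilution factor = 39.94 × 6.010 = 240.
Original = 86.7 μg/mL × 240 = 2.08 × 10⁴ μg/mL = 20.8 g/L.

20.8 g/L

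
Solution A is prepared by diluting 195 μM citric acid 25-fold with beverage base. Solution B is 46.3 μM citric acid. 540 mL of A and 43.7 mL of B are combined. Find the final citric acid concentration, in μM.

C_A = 195 μM / 25 = 7.80 μM.
C_mix = (C_A·V_A + C_B·V_B)/(V_A + V_B) = (7.80×540 + 46.3×43.7) / 583.7 = 10.7 μM.

10.7 μM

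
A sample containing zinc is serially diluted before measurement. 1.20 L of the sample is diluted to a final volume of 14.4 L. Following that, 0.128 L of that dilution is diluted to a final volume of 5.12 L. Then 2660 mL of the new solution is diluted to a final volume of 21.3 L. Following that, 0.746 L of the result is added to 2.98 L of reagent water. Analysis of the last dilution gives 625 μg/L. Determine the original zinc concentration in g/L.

Overall dilution factor = 12 × 40 × 8.008 × 4.995 = 1.92 × 10⁴.
Original = 625 μg/L × 1.92 × 10⁴ = 1.20 × 10⁷ μg/L = 12.0 g/L.

12.0 g/L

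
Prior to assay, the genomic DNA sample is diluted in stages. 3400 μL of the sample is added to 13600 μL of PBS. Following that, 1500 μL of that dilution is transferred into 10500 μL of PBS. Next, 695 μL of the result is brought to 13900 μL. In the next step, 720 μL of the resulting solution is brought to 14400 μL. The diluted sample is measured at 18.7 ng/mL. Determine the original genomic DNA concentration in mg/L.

299 mg/L

Overall dilution factor = 5 × 8 × 20 × 20 = 1.60 × 10⁴.
Original = 18.7 ng/mL × 1.60 × 10⁴ = 2.99 × 10⁵ ng/mL = 299 mg/L.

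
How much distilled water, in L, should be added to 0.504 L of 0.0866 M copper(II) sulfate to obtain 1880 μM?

22.7 L

1880 μM = 1.88 × 10⁻³ M.
V₂ = C₁V₁/C₂ = 0.0866 × 0.504 / 1.88 × 10⁻³ = 23.2 L.
Diluent to add = V₂ − V₁ = 23.2 − 0.504 = 22.7 L.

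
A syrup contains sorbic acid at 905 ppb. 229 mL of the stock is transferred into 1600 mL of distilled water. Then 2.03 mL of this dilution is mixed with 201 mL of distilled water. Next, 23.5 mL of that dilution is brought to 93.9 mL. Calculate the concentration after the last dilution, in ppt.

Overall dilution factor = 7.987 × 100.0 × 3.996 = 3192.
905 ppb / 3192 = 0.284 ppb = 284 ppt.

284 ppt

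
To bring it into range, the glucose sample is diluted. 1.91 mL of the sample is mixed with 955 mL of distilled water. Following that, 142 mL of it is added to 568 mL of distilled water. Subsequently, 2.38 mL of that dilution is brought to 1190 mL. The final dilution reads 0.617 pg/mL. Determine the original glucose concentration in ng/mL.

773 ng/mL

Overall dilution factor = 501 × 5 × 500 = 1.25 × 10⁶.
Original = 0.617 pg/mL × 1.25 × 10⁶ = 7.73 × 10⁵ pg/mL = 773 ng/mL.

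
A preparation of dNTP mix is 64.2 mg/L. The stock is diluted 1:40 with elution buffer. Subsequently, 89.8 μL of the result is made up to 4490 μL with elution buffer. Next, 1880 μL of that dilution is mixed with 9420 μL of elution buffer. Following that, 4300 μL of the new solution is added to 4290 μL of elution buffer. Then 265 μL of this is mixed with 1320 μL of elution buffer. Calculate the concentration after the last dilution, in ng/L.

447 ng/L

Overall dilution factor = 40 × 50 × 6.011 × 1.998 × 5.981 = 1.44 × 10⁵.
64.2 mg/L / 1.44 × 10⁵ = 4.47 × 10⁻⁴ mg/L = 447 ng/L.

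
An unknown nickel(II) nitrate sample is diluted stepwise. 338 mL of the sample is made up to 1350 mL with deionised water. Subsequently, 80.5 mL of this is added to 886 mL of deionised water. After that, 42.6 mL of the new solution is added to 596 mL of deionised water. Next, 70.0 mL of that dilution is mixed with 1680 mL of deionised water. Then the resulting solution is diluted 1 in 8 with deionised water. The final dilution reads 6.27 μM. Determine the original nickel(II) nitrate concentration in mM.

901 mM

Overall dilution factor = 3.994 × 12.01 × 14.99 × 25 × 8 = 1.44 × 10⁵.
Original = 6.27 μM × 1.44 × 10⁵ = 9.01 × 10⁵ μM = 901 mM.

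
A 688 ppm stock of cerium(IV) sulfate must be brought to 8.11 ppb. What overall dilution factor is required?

8.48 × 10⁴

Factor = C₀/C_target = 688 ppm / 8.11 ppb = 8.48 × 10⁴.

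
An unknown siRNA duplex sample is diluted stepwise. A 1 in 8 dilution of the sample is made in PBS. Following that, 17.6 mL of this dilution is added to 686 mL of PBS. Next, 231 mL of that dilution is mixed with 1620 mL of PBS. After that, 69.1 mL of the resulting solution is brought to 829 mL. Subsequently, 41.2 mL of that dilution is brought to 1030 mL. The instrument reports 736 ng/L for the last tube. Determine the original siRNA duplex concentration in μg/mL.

Overall dilution factor = 8 × 39.98 × 8.013 × 12.00 × 25 = 7.69 × 10⁵.
Original = 736 ng/L × 7.69 × 10⁵ = 5.66 × 10⁸ ng/L = 566 μg/mL.

566 μg/mL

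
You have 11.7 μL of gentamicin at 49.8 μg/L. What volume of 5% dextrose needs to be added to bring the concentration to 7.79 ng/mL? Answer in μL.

7.79 ng/mL = 7.79 μg/L.
V₂ = C₁V₁/C₂ = 49.8 × 11.7 / 7.79 = 74.8 μL.
Diluent to add = V₂ − V₁ = 74.8 − 11.7 = 63.1 μL.

63.1 μL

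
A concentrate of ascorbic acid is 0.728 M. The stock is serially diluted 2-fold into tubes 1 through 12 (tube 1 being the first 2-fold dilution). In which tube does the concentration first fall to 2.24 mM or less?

tube 9

Tube n has concentration 0.728 M / 2ⁿ.
Need 2ⁿ ≥ 0.728 M / 2.24 mM = 325, so n ≥ 8.34.
First such tube: n = 9.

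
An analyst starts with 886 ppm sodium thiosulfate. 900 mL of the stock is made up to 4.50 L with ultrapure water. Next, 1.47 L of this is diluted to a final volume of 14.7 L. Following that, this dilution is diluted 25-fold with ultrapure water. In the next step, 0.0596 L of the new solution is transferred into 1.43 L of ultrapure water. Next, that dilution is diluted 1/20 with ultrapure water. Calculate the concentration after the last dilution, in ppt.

Overall dilution factor = 5 × 10 × 25 × 24.99 × 20 = 6.25 × 10⁵.
886 ppm / 6.25 × 10⁵ = 1.42 × 10⁻³ ppm = 1420 ppt.

1420 ppt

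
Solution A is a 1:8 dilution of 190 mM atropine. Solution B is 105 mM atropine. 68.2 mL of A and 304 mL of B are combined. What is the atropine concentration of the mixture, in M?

0.0901 M

C_A = 190 mM / 8 = 23.8 mM.
C_mix = (C_A·V_A + C_B·V_B)/(V_A + V_B) = (23.8×68.2 + 105×304) / 372.2 = 90.1 mM = 0.0901 M.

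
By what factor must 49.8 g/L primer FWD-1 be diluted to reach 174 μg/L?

Factor = C₀/C_target = 49.8 g/L / 174 μg/L = 2.86 × 10⁵.

2.86 × 10⁵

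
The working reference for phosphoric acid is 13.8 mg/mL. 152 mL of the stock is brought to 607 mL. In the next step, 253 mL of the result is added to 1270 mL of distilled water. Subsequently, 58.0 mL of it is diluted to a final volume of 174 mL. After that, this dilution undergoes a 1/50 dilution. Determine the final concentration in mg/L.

Overall dilution factor = 3.993 × 6.020 × 3 × 50 = 3606.
13.8 mg/mL / 3606 = 3.83 × 10⁻³ mg/mL = 3.83 mg/L.

3.83 mg/L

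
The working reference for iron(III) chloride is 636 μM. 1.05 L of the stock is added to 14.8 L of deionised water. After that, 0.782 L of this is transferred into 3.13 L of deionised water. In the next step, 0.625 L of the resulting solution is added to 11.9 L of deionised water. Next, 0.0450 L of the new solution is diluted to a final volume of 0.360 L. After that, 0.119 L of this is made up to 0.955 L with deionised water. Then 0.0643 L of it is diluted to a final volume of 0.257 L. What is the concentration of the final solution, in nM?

1.64 nM

Overall dilution factor = 15.10 × 5.003 × 20.04 × 8 × 8.025 × 3.997 = 3.88 × 10⁵.
636 μM / 3.88 × 10⁵ = 1.64 × 10⁻³ μM = 1.64 nM.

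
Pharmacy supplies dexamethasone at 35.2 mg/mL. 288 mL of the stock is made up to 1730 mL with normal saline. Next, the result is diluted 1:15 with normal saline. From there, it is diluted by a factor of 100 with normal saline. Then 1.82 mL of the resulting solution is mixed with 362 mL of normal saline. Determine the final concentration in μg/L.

19.5 μg/L

Overall dilution factor = 6.007 × 15 × 100 × 199.9 = 1.80 × 10⁶.
35.2 mg/mL / 1.80 × 10⁶ = 1.95 × 10⁻⁵ mg/mL = 19.5 μg/L.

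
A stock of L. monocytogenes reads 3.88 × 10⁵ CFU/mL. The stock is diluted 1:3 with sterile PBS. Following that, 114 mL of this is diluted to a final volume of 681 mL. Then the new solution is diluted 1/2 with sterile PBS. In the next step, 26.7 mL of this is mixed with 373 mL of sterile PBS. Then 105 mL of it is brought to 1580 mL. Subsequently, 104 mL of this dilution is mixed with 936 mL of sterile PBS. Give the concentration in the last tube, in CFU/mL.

Overall dilution factor = 3 × 5.974 × 2 × 14.97 × 15.05 × 10 = 8.07 × 10⁴.
3.88 × 10⁵ CFU/mL / 8.07 × 10⁴ = 4.81 CFU/mL.

4.81 CFU/mL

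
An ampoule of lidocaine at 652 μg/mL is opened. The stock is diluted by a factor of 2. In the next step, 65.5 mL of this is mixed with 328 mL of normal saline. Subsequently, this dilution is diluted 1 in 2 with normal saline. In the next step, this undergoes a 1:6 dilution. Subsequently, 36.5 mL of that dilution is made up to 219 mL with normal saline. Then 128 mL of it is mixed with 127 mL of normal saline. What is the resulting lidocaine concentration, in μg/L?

378 μg/L

Overall dilution factor = 2 × 6.008 × 2 × 6 × 6 × 1.992 = 1723.
652 μg/mL / 1723 = 0.378 μg/mL = 378 μg/L.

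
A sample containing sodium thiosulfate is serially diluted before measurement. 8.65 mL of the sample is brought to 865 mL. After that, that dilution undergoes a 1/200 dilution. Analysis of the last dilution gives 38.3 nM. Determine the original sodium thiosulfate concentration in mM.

0.766 mM

Overall dilution factor = 100 × 200 = 2.00 × 10⁴.
Original = 38.3 nM × 2.00 × 10⁴ = 7.66 × 10⁵ nM = 0.766 mM.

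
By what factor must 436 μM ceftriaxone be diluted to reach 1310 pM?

Factor = C₀/C_target = 436 μM / 1310 pM = 3.33 × 10⁵.

3.33 × 10⁵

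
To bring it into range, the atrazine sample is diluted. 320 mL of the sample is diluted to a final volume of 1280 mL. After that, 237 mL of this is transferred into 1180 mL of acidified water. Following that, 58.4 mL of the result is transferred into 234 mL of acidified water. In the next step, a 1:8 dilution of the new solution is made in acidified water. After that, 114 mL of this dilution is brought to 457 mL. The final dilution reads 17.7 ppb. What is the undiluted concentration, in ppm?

68.0 ppm

Overall dilution factor = 4 × 5.979 × 5.007 × 8 × 4.009 = 3840.
Original = 17.7 ppb × 3840 = 6.80 × 10⁴ ppb = 68.0 ppm.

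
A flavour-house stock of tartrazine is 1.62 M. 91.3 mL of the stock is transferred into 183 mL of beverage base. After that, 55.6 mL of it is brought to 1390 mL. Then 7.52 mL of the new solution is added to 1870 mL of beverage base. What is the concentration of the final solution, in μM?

Overall dilution factor = 3.004 × 25 × 249.7 = 1.88 × 10⁴.
1.62 M / 1.88 × 10⁴ = 8.64 × 10⁻⁵ M = 86.4 μM.

86.4 μM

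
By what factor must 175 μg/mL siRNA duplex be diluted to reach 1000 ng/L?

Factor = C₀/C_target = 175 μg/mL / 1000 ng/L = 1.75 × 10⁵.

1.75 × 10⁵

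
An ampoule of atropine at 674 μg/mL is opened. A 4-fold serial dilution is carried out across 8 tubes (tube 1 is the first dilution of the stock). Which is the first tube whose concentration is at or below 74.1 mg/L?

tube 2

Tube n has concentration 674 μg/mL / 4ⁿ.
Need 4ⁿ ≥ 674 μg/mL / 74.1 mg/L = 9.10, so n ≥ 1.59.
First such tube: n = 2.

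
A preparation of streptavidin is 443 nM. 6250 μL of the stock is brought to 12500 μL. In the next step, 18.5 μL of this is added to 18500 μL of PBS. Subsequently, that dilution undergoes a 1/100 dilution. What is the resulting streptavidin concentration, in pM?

Overall dilution factor = 2 × 1001 × 100 = 2.00 × 10⁵.
443 nM / 2.00 × 10⁵ = 2.21 × 10⁻³ nM = 2.21 pM.

2.21 pM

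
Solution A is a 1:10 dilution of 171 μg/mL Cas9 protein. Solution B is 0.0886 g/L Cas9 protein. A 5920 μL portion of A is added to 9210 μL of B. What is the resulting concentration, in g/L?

C_A = 171 μg/mL / 10 = 17.1 μg/mL.
C_B = 0.0886 g/L = 88.6 μg/mL.
C_mix = (C_A·V_A + C_B·V_B)/(V_A + V_B) = (17.1×5920 + 88.6×9210) / 15130 = 60.6 μg/mL = 0.0606 g/L.

0.0606 g/L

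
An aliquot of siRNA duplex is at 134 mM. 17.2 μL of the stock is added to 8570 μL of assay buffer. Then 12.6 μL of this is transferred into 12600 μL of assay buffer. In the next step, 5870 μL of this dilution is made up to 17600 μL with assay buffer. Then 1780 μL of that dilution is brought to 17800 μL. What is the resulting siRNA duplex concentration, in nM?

8.94 nM

Overall dilution factor = 499.3 × 1001 × 2.998 × 10 = 1.50 × 10⁷.
134 mM / 1.50 × 10⁷ = 8.94 × 10⁻⁶ mM = 8.94 nM.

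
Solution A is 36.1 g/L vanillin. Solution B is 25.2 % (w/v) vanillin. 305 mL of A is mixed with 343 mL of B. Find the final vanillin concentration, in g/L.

C_B = 25.2 % (w/v) = 252 g/L.
C_mix = (C_A·V_A + C_B·V_B)/(V_A + V_B) = (36.1×305 + 252×343) / 648.0 = 150 g/L.

150 g/L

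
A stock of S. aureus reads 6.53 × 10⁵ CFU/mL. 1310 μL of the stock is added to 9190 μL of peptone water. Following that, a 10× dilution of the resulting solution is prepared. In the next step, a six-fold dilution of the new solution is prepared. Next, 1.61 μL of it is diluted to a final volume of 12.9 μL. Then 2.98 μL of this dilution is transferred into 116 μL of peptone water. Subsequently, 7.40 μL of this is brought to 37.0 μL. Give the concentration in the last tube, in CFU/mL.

Overall dilution factor = 8.015 × 10 × 6 × 8.012 × 39.93 × 5 = 7.69 × 10⁵.
6.53 × 10⁵ CFU/mL / 7.69 × 10⁵ = 0.849 CFU/mL.

0.849 CFU/mL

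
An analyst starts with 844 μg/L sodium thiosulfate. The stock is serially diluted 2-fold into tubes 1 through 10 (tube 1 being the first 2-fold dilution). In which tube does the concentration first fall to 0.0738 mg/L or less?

tube 4

Tube n has concentration 844 μg/L / 2ⁿ.
Need 2ⁿ ≥ 844 μg/L / 0.0738 mg/L = 11.4, so n ≥ 3.52.
First such tube: n = 4.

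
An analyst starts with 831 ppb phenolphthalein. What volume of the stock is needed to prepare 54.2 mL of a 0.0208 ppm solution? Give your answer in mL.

1.36 mL

0.0208 ppm = 20.8 ppb.
V₁ = C₂V₂/C₁ = 20.8 × 54.2 / 831 = 1.36 mL.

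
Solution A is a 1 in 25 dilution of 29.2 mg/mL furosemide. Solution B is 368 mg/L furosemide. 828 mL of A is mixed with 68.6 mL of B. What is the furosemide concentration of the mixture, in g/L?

C_A = 29.2 mg/mL / 25 = 1.17 mg/mL.
C_B = 368 mg/L = 0.368 mg/mL.
C_mix = (C_A·V_A + C_B·V_B)/(V_A + V_B) = (1.17×828 + 0.368×68.6) / 896.6 = 1.11 mg/mL = 1.11 g/L.

1.11 g/L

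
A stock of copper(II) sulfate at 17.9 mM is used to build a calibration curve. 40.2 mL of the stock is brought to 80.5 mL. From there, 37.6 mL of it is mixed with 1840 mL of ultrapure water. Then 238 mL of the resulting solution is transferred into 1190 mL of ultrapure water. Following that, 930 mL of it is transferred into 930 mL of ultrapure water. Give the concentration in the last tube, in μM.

Overall dilution factor = 2.002 × 49.94 × 6 × 2 = 1200.
17.9 mM / 1200 = 0.0149 mM = 14.9 μM.

14.9 μM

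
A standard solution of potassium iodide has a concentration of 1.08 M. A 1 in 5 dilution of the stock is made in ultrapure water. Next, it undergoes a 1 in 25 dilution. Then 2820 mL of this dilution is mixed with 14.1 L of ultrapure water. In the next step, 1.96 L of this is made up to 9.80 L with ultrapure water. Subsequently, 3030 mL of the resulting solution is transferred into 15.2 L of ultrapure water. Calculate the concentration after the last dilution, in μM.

Overall dilution factor = 5 × 25 × 6 × 5 × 6.017 = 2.26 × 10⁴.
1.08 M / 2.26 × 10⁴ = 4.79 × 10⁻⁵ M = 47.9 μM.

47.9 μM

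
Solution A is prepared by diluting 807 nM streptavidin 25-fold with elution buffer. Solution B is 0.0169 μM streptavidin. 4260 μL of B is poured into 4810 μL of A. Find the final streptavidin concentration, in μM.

0.0251 μM

C_A = 807 nM / 25 = 32.3 nM.
C_B = 0.0169 μM = 16.9 nM.
C_mix = (C_A·V_A + C_B·V_B)/(V_A + V_B) = (32.3×4810 + 16.9×4260) / 9070 = 25.1 nM = 0.0251 μM.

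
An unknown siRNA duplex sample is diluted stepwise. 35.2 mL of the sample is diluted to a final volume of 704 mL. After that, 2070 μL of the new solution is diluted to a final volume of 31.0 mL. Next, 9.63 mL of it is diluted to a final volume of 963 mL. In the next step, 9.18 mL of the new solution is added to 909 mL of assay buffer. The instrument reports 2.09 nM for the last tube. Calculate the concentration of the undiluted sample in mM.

6.26 mM

Overall dilution factor = 20 × 14.98 × 100 × 100.0 = 3.00 × 10⁶.
Original = 2.09 nM × 3.00 × 10⁶ = 6.26 × 10⁶ nM = 6.26 mM.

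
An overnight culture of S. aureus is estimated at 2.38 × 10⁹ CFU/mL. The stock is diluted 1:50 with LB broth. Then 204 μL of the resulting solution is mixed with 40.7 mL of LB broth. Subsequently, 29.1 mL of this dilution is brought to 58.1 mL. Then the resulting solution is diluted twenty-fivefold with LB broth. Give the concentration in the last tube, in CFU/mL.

Overall dilution factor = 50 × 200.5 × 1.997 × 25 = 5.00 × 10⁵.
2.38 × 10⁹ CFU/mL / 5.00 × 10⁵ = 4760 CFU/mL.

4760 CFU/mL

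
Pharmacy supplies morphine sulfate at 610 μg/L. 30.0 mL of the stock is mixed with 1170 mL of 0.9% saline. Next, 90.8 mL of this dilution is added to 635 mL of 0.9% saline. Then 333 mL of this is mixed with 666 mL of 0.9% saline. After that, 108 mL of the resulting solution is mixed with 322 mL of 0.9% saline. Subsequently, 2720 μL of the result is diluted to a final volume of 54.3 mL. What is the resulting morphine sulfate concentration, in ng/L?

8.00 ng/L

Overall dilution factor = 40 × 7.993 × 3 × 3.981 × 19.96 = 7.62 × 10⁴.
610 μg/L / 7.62 × 10⁴ = 8.00 × 10⁻³ μg/L = 8.00 ng/L.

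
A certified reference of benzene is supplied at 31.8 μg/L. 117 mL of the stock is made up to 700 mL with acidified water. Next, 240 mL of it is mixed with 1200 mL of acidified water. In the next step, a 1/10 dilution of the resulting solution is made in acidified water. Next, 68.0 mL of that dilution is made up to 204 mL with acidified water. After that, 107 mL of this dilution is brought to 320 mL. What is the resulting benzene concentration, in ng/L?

Overall dilution factor = 5.983 × 6 × 10 × 3 × 2.991 = 3221.
31.8 μg/L / 3221 = 9.87 × 10⁻³ μg/L = 9.87 ng/L.

9.87 ng/L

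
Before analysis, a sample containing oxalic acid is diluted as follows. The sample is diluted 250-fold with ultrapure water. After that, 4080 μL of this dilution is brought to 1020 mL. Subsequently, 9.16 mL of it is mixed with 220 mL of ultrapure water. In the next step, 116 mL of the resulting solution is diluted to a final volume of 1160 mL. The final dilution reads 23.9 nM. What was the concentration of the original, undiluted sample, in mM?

Overall dilution factor = 250 × 250 × 25.02 × 10 = 1.56 × 10⁷.
Original = 23.9 nM × 1.56 × 10⁷ = 3.74 × 10⁸ nM = 374 mM.

374 mM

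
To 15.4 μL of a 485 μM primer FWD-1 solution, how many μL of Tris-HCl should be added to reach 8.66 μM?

847 μL

V₂ = C₁V₁/C₂ = 485 × 15.4 / 8.66 = 862 μL.
Diluent to add = V₂ − V₁ = 862 − 15.4 = 847 μL.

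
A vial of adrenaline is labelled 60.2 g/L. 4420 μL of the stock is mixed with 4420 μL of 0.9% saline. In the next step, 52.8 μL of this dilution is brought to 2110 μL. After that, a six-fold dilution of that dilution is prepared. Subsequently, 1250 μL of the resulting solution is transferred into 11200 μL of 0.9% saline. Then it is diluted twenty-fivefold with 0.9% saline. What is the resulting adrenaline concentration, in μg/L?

Overall dilution factor = 2 × 39.96 × 6 × 9.960 × 25 = 1.19 × 10⁵.
60.2 g/L / 1.19 × 10⁵ = 5.04 × 10⁻⁴ g/L = 504 μg/L.

504 μg/L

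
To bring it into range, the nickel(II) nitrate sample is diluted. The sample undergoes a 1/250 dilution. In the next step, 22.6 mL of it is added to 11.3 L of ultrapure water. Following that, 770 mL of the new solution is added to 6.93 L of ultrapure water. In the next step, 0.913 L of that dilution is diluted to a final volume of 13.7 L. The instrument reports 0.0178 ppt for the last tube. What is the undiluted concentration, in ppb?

Overall dilution factor = 250 × 501 × 10 × 15.01 = 1.88 × 10⁷.
Original = 0.0178 ppt × 1.88 × 10⁷ = 3.35 × 10⁵ ppt = 335 ppb.

335 ppb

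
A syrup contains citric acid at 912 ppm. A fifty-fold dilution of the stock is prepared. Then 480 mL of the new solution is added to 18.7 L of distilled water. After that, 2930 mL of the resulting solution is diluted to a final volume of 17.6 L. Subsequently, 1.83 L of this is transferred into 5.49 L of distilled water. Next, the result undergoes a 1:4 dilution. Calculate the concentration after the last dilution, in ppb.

Overall dilution factor = 50 × 39.96 × 6.007 × 4 × 4 = 1.92 × 10⁵.
912 ppm / 1.92 × 10⁵ = 4.75 × 10⁻³ ppm = 4.75 ppb.

4.75 ppb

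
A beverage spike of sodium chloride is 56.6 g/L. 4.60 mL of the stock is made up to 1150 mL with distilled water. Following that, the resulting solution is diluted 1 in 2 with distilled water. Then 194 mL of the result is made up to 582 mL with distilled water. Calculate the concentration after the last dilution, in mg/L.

Overall dilution factor = 250 × 2 × 3 = 1500.
56.6 g/L / 1500 = 0.0377 g/L = 37.7 mg/L.

37.7 mg/L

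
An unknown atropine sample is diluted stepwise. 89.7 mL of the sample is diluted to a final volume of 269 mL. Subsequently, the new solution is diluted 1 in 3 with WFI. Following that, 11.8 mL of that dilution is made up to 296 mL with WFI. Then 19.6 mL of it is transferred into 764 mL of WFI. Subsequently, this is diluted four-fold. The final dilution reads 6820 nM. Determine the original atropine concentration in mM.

246 mM

Overall dilution factor = 2.999 × 3 × 25.08 × 39.98 × 4 = 3.61 × 10⁴.
Original = 6820 nM × 3.61 × 10⁴ = 2.46 × 10⁸ nM = 246 mM.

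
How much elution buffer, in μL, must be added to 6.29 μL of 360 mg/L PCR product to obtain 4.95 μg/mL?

451 μL

4.95 μg/mL = 4.95 mg/L.
V₂ = C₁V₁/C₂ = 360 × 6.29 / 4.95 = 457 μL.
Diluent to add = V₂ − V₁ = 457 − 6.29 = 451 μL.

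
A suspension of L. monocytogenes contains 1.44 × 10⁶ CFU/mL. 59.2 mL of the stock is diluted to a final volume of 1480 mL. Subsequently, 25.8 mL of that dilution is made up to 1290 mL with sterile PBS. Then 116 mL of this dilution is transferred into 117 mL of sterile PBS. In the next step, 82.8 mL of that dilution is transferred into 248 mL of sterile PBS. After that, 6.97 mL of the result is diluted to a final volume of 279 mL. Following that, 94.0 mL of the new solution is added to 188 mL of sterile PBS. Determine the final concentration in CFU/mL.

Overall dilution factor = 25 × 50 × 2.009 × 3.995 × 40.03 × 3 = 1.20 × 10⁶.
1.44 × 10⁶ CFU/mL / 1.20 × 10⁶ = 1.20 CFU/mL.

1.20 CFU/mL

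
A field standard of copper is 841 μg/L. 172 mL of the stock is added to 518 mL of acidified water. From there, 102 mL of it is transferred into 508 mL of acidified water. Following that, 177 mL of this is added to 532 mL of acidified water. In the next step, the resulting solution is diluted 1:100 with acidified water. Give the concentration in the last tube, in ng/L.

87.5 ng/L

Overall dilution factor = 4.012 × 5.980 × 4.006 × 100 = 9610.
841 μg/L / 9610 = 0.0875 μg/L = 87.5 ng/L.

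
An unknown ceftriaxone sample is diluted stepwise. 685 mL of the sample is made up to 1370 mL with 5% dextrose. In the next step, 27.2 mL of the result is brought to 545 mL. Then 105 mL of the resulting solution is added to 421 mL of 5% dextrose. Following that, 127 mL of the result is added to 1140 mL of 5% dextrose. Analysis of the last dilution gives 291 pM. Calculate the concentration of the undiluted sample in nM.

Overall dilution factor = 2 × 20.04 × 5.010 × 9.976 = 2003.
Original = 291 pM × 2003 = 5.83 × 10⁵ pM = 583 nM.

583 nM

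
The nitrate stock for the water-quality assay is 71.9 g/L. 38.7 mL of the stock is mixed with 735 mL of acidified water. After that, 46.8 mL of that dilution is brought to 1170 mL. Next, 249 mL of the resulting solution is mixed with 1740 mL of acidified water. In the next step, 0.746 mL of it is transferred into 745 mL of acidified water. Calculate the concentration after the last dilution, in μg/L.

18.0 μg/L

Overall dilution factor = 19.99 × 25 × 7.988 × 999.7 = 3.99 × 10⁶.
71.9 g/L / 3.99 × 10⁶ = 1.80 × 10⁻⁵ g/L = 18.0 μg/L.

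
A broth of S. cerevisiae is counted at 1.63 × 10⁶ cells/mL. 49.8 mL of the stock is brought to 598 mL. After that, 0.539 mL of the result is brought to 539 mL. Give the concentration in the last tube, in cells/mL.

Overall dilution factor = 12.01 × 1000 = 1.20 × 10⁴.
1.63 × 10⁶ cells/mL / 1.20 × 10⁴ = 136 cells/mL.

136 cells/mL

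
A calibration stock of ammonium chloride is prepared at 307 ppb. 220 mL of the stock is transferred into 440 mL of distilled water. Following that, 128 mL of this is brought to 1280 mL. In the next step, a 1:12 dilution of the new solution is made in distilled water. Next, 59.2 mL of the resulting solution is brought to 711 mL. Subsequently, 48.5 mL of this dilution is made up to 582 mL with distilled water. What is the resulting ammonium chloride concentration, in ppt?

5.92 ppt

Overall dilution factor = 3 × 10 × 12 × 12.01 × 12 = 5.19 × 10⁴.
307 ppb / 5.19 × 10⁴ = 5.92 × 10⁻³ ppb = 5.92 ppt.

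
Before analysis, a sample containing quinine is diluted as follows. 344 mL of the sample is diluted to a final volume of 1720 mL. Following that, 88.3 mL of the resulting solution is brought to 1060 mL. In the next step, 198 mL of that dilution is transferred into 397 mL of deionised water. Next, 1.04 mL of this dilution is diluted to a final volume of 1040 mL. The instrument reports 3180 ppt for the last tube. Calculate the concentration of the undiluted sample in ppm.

574 ppm

Overall dilution factor = 5 × 12.00 × 3.005 × 1000 = 1.80 × 10⁵.
Original = 3180 ppt × 1.80 × 10⁵ = 5.74 × 10⁸ ppt = 574 ppm.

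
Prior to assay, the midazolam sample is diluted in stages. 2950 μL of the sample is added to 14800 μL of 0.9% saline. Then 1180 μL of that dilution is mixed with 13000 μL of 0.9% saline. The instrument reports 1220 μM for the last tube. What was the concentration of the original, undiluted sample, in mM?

Overall dilution factor = 6.017 × 12.02 = 72.3.
Original = 1220 μM × 72.3 = 8.82 × 10⁴ μM = 88.2 mM.

88.2 mM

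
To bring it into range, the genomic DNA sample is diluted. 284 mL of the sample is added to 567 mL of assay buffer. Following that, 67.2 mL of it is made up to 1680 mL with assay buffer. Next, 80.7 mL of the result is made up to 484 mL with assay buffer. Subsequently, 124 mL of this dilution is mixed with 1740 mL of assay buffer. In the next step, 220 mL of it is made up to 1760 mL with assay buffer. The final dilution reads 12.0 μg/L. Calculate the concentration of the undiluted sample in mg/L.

Overall dilution factor = 2.996 × 25 × 5.998 × 15.03 × 8 = 5.40 × 10⁴.
Original = 12.0 μg/L × 5.40 × 10⁴ = 6.48 × 10⁵ μg/L = 648 mg/L.

648 mg/L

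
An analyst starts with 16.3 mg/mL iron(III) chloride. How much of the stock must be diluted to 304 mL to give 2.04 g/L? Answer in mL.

2.04 g/L = 2.04 mg/mL.
V₁ = C₂V₂/C₁ = 2.04 × 304 / 16.3 = 38.0 mL.

38.0 mL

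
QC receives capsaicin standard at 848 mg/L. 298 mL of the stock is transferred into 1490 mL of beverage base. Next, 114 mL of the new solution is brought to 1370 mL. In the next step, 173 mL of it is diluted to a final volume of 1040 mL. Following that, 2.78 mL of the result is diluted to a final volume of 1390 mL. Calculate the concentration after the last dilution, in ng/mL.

3.91 ng/mL

Overall dilution factor = 6 × 12.02 × 6.012 × 500 = 2.17 × 10⁵.
848 mg/L / 2.17 × 10⁵ = 3.91 × 10⁻³ mg/L = 3.91 ng/mL.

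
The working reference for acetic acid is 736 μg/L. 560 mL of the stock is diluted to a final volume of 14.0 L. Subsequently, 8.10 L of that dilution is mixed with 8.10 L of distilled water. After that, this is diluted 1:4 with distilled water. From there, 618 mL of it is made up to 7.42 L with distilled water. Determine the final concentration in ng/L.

Overall dilution factor = 25 × 2 × 4 × 12.01 = 2401.
736 μg/L / 2401 = 0.307 μg/L = 307 ng/L.

307 ng/L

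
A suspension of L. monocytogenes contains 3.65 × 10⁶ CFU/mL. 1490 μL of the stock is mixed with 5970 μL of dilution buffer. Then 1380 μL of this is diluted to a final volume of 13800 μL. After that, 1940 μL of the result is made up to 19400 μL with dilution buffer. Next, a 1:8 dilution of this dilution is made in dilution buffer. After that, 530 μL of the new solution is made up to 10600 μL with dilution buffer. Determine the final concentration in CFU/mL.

45.6 CFU/mL

Overall dilution factor = 5.007 × 10 × 10 × 8 × 20 = 8.01 × 10⁴.
3.65 × 10⁶ CFU/mL / 8.01 × 10⁴ = 45.6 CFU/mL.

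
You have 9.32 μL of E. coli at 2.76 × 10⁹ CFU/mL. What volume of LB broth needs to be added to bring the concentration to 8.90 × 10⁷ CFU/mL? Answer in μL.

280 μL

V₂ = C₁V₁/C₂ = 2.76 × 10⁹ × 9.32 / 8.90 × 10⁷ = 289 μL.
Diluent to add = V₂ − V₁ = 289 − 9.32 = 280 μL.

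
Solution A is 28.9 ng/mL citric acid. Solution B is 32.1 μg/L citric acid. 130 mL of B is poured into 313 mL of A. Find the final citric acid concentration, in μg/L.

C_B = 32.1 μg/L = 32.1 ng/mL.
C_mix = (C_A·V_A + C_B·V_B)/(V_A + V_B) = (28.9×313 + 32.1×130) / 443.0 = 29.8 ng/mL = 29.8 μg/L.

29.8 μg/L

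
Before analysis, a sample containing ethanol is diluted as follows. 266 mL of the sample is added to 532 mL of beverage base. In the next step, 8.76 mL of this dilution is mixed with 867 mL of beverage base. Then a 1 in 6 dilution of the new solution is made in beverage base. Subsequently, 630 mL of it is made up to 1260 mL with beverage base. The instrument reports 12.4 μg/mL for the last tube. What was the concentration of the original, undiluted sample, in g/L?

Overall dilution factor = 3 × 99.97 × 6 × 2 = 3599.
Original = 12.4 μg/mL × 3599 = 4.46 × 10⁴ μg/mL = 44.6 g/L.

44.6 g/L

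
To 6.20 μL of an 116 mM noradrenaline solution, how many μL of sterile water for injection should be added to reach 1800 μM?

393 μL

1800 μM = 1.80 mM.
V₂ = C₁V₁/C₂ = 116 × 6.20 / 1.80 = 400 μL.
Diluent to add = V₂ − V₁ = 400 − 6.20 = 393 μL.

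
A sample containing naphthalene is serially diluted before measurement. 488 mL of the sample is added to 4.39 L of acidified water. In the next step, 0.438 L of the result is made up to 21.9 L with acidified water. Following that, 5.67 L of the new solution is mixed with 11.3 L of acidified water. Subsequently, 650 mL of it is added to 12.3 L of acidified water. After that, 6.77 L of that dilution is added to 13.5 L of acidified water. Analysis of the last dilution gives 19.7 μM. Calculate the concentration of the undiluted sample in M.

Overall dilution factor = 9.996 × 50 × 2.993 × 19.92 × 2.994 = 8.92 × 10⁴.
Original = 19.7 μM × 8.92 × 10⁴ = 1.76 × 10⁶ μM = 1.76 M.

1.76 M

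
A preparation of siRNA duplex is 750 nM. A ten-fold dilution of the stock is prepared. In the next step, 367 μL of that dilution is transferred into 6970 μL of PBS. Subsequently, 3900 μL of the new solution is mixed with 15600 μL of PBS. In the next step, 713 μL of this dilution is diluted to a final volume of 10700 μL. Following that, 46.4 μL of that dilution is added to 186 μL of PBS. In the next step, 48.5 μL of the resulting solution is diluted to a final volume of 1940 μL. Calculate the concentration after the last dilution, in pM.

Overall dilution factor = 10 × 19.99 × 5 × 15.01 × 5.009 × 40 = 3.01 × 10⁶.
750 nM / 3.01 × 10⁶ = 2.50 × 10⁻⁴ nM = 0.250 pM.

0.250 pM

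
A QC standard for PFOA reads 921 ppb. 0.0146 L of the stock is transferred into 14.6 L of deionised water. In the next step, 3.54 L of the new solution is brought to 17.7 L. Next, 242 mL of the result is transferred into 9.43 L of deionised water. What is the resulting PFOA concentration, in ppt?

Overall dilution factor = 1001 × 5 × 39.97 = 2.00 × 10⁵.
921 ppb / 2.00 × 10⁵ = 4.60 × 10⁻³ ppb = 4.60 ppt.

4.60 ppt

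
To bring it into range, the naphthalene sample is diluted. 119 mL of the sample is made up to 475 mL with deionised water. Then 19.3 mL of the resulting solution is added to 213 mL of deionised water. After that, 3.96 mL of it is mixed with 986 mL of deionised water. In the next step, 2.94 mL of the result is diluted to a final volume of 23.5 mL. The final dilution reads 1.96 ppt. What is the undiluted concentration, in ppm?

Overall dilution factor = 3.992 × 12.04 × 250.0 × 7.993 = 9.60 × 10⁴.
Original = 1.96 ppt × 9.60 × 10⁴ = 1.88 × 10⁵ ppt = 0.188 ppm.

0.188 ppm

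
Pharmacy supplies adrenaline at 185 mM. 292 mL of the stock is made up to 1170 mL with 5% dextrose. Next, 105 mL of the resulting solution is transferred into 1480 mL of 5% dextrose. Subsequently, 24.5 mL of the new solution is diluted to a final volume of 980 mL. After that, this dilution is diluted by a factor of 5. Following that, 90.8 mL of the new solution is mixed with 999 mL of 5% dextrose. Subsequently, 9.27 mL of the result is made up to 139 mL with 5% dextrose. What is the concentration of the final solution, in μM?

Overall dilution factor = 4.007 × 15.10 × 40 × 5 × 12.00 × 14.99 = 2.18 × 10⁶.
185 mM / 2.18 × 10⁶ = 8.50 × 10⁻⁵ mM = 0.0850 μM.

0.0850 μM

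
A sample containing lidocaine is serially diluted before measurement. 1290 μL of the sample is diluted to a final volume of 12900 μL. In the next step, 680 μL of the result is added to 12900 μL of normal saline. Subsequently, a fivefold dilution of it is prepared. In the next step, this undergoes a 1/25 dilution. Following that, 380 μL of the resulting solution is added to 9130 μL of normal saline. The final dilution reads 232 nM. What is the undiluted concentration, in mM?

Overall dilution factor = 10 × 19.97 × 5 × 25 × 25.03 = 6.25 × 10⁵.
Original = 232 nM × 6.25 × 10⁵ = 1.45 × 10⁸ nM = 145 mM.

145 mM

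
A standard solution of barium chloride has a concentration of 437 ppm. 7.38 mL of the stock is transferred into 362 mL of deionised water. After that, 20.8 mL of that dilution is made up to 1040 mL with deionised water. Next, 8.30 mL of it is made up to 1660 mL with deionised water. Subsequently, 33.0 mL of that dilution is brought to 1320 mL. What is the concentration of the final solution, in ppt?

Overall dilution factor = 50.05 × 50 × 200 × 40 = 2.00 × 10⁷.
437 ppm / 2.00 × 10⁷ = 2.18 × 10⁻⁵ ppm = 21.8 ppt.

21.8 ppt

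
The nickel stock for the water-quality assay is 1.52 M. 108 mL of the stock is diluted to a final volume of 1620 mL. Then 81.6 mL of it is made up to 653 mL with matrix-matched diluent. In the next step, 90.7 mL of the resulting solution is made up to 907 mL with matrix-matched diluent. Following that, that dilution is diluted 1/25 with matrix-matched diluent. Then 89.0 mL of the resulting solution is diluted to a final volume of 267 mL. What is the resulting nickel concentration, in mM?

Overall dilution factor = 15 × 8.002 × 10 × 25 × 3 = 9.00 × 10⁴.
1.52 M / 9.00 × 10⁴ = 1.69 × 10⁻⁵ M = 0.0169 mM.

0.0169 mM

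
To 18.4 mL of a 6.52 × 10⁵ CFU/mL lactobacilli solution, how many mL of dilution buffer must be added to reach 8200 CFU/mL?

V₂ = C₁V₁/C₂ = 6.52 × 10⁵ × 18.4 / 8200 = 1463 mL.
Diluent to add = V₂ − V₁ = 1463 − 18.4 = 1440 mL.

1440 mL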